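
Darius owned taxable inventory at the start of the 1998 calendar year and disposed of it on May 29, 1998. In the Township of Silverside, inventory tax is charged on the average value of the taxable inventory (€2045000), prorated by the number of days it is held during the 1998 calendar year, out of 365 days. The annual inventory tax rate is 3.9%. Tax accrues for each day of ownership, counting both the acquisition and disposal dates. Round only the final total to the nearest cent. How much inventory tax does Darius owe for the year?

Days held (January 1 – May 29, 1998): 149 out of 365
Tax = €2045000 × 3.9% × 149/365 = €32557.5205

€32557.52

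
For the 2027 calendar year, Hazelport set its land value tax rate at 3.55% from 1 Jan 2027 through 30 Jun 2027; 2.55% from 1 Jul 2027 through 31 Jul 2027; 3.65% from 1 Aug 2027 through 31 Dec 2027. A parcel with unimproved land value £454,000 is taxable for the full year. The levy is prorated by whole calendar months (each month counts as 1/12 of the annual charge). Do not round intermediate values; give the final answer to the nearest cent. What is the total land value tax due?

£15,927.83

1 Jan – 30 Jun 2027: 6 months at 3.55% → £454,000 × 3.55% × 6/12 = £8,058.5000
1 Jul – 31 Jul 2027: 1 month at 2.55% → £454,000 × 2.55% × 1/12 = £964.7500
1 Aug – 31 Dec 2027: 5 months at 3.65% → £454,000 × 3.65% × 5/12 = £6,904.5833
Total = £15,927.8333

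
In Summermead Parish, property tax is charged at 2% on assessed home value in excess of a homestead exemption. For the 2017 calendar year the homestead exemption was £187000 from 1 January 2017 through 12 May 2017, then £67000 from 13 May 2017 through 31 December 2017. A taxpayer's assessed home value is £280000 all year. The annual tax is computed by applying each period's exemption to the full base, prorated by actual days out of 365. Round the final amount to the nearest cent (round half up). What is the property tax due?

1 January – 12 May 2017: 132 days, exemption £187000 → (£280000 − £187000) × 2% × 132/365 = £672.6575
13 May – 31 December 2017: 233 days, exemption £67000 → (£280000 − £67000) × 2% × 233/365 = £2719.3973
Total = £3392.0548

£3392.05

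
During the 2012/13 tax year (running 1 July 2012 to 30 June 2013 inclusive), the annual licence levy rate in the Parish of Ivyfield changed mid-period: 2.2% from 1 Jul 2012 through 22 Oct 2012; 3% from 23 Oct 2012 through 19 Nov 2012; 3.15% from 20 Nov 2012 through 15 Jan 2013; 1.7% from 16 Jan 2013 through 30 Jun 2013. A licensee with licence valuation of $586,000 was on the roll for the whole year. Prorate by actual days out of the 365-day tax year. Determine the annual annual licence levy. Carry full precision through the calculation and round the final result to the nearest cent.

$12,788.45

1 Jul – 22 Oct 2012: 114 days at 2.2% → $586,000 × 2.2% × 114/365 = $4,026.5425
23 Oct – 19 Nov 2012: 28 days at 3% → $586,000 × 3% × 28/365 = $1,348.6027
20 Nov 2012 – 15 Jan 2013: 57 days at 3.15% → $586,000 × 3.15% × 57/365 = $2,882.6384
16 Jan – 30 Jun 2013: 166 days at 1.7% → $586,000 × 1.7% × 166/365 = $4,530.6630
Total = $12,788.4466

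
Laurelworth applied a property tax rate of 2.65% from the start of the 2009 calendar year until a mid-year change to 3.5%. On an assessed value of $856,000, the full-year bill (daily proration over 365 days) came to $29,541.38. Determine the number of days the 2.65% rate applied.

21 days

Let d = days at the first rate; then 365 − d days at the second rate.
$856,000 × [2.65%·d + 3.5%·(365−d)] / 365 = $29,541.38
Solving gives d = 21, so the new rate took effect on 22 Jan 2009.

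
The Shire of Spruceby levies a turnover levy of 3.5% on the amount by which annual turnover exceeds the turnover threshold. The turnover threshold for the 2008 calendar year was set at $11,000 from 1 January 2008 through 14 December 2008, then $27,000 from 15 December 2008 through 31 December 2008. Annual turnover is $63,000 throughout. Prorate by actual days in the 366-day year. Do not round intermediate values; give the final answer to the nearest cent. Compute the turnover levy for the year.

1 January – 14 December 2008: 349 days, exemption $11,000 → ($63,000 − $11,000) × 3.5% × 349/366 = $1,735.4645
15 December – 31 December 2008: 17 days, exemption $27,000 → ($63,000 − $27,000) × 3.5% × 17/366 = $58.5246
Total = $1,793.9891

$1,793.99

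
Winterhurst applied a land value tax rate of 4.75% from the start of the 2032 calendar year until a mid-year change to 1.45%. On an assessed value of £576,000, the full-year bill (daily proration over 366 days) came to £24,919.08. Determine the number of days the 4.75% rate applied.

319 days

Let d = days at the first rate; then 366 − d days at the second rate.
£576,000 × [4.75%·d + 1.45%·(366−d)] / 366 = £24,919.08
Solving gives d = 319, so the new rate took effect on 15 Nov 2032.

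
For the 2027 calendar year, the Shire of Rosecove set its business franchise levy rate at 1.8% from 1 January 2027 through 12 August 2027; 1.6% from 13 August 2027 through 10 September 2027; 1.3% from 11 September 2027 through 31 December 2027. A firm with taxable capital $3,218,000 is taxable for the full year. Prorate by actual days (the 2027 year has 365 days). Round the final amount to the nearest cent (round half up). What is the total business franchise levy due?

$52,475.44

1 January – 12 August 2027: 224 days at 1.8% → $3,218,000 × 1.8% × 224/365 = $35,547.8795
13 August – 10 September 2027: 29 days at 1.6% → $3,218,000 × 1.6% × 29/365 = $4,090.8274
11 September – 31 December 2027: 112 days at 1.3% → $3,218,000 × 1.3% × 112/365 = $12,836.7342
Total = $52,475.4411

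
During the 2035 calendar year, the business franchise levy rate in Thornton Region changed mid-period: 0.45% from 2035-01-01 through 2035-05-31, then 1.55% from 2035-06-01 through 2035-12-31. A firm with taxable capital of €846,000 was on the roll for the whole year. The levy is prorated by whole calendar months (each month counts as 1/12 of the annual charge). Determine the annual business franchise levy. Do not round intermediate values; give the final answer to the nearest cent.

€9,235.50

2035-01-01 to 2035-05-31: 5 months at 0.45% → €846,000 × 0.45% × 5/12 = €1,586.2500
2035-06-01 to 2035-12-31: 7 months at 1.55% → €846,000 × 1.55% × 7/12 = €7,649.2500
Total = €9,235.5000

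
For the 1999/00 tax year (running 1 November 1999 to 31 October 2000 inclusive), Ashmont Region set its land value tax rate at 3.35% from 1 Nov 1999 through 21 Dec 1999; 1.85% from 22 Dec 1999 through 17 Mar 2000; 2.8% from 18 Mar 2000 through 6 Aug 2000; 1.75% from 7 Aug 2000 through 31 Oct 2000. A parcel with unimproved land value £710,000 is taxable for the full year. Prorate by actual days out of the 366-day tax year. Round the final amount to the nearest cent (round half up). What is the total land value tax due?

1 Nov – 21 Dec 1999: 51 days at 3.35% → £710,000 × 3.35% × 51/366 = £3,314.3033
22 Dec 1999 – 17 Mar 2000: 87 days at 1.85% → £710,000 × 1.85% × 87/366 = £3,122.2541
18 Mar – 6 Aug 2000: 142 days at 2.8% → £710,000 × 2.8% × 142/366 = £7,713.0055
7 Aug – 31 Oct 2000: 86 days at 1.75% → £710,000 × 1.75% × 86/366 = £2,919.5355
Total = £17,069.0984

£17,069.10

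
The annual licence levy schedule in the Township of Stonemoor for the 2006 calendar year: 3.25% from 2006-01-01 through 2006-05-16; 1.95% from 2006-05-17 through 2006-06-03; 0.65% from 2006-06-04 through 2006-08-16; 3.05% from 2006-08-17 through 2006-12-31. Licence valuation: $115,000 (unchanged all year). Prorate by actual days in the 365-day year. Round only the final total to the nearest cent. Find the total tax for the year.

$2,971.25

2006-01-01 to 2006-05-16: 136 days at 3.25% → $115,000 × 3.25% × 136/365 = $1,392.6027
2006-05-17 to 2006-06-03: 18 days at 1.95% → $115,000 × 1.95% × 18/365 = $110.5890
2006-06-04 to 2006-08-16: 74 days at 0.65% → $115,000 × 0.65% × 74/365 = $151.5479
2006-08-17 to 2006-12-31: 137 days at 3.05% → $115,000 × 3.05% × 137/365 = $1,316.5137
Total = $2,971.2534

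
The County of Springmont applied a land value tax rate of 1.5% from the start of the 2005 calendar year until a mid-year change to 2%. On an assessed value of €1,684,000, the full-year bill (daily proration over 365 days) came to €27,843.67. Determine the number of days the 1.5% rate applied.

Let d = days at the first rate; then 365 − d days at the second rate.
€1,684,000 × [1.5%·d + 2%·(365−d)] / 365 = €27,843.67
Solving gives d = 253, so the new rate took effect on 11 Sep 2005.

253 days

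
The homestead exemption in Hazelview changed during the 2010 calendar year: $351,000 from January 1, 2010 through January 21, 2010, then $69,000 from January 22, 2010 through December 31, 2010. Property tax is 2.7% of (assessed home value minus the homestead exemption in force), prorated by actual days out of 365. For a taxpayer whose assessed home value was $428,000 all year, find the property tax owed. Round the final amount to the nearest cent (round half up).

January 1 – January 21, 2010: 21 days, exemption $351,000 → ($428,000 − $351,000) × 2.7% × 21/365 = $119.6137
January 22 – December 31, 2010: 344 days, exemption $69,000 → ($428,000 − $69,000) × 2.7% × 344/365 = $9,135.3205
Total = $9,254.9342

$9,254.93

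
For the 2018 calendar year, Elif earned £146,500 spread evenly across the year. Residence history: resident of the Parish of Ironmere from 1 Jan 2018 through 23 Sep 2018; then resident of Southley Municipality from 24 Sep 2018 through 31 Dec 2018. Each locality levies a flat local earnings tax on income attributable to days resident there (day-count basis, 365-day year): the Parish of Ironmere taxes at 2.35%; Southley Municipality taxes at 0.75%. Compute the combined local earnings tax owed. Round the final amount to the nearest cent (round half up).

The Parish of Ironmere, 1 Jan – 23 Sep 2018: 266 days → £146,500 × 2.35% × 266/365 = £2,508.9630
Southley Municipality, 24 Sep – 31 Dec 2018: 99 days → £146,500 × 0.75% × 99/365 = £298.0171
Total = £2,806.9801

£2,806.98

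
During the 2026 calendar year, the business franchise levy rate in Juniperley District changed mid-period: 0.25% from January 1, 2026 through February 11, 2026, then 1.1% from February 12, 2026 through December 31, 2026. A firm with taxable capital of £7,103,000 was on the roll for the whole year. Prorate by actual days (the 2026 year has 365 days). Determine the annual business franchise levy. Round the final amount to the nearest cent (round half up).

January 1 – February 11, 2026: 42 days at 0.25% → £7,103,000 × 0.25% × 42/365 = £2,043.3288
February 12 – December 31, 2026: 323 days at 1.1% → £7,103,000 × 1.1% × 323/365 = £69,142.3534
Total = £71,185.6822

£71,185.68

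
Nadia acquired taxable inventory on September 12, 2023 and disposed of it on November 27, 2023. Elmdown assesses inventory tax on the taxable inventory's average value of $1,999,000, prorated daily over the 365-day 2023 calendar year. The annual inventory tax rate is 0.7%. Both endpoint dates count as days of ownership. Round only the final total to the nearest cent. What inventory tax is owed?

Days held (September 12 – November 27, 2023): 77 out of 365
Tax = $1,999,000 × 0.7% × 77/365 = $2,951.9479

$2,951.95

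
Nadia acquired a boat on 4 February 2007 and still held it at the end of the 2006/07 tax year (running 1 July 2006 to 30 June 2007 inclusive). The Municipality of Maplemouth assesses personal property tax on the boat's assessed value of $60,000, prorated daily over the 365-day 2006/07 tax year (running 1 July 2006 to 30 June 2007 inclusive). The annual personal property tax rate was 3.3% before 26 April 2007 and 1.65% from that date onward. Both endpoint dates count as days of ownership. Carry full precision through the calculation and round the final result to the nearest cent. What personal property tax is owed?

4 February – 25 April 2007: 81 days at 3.3% → $60,000 × 3.3% × 81/365 = $439.3973
26 April – 30 June 2007: 66 days at 1.65% → $60,000 × 1.65% × 66/365 = $179.0137
Total = $618.4110

$618.41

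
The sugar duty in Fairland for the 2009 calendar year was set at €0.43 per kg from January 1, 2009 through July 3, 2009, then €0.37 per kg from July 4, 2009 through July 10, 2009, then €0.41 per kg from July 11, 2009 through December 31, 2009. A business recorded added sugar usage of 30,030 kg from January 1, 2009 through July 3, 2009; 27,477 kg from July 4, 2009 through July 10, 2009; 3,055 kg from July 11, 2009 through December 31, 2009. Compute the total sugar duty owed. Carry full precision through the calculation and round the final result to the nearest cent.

January 1 – July 3, 2009: 30,030 kg at €0.43/kg → €12,912.90
July 4 – July 10, 2009: 27,477 kg at €0.37/kg → €10,166.49
July 11 – December 31, 2009: 3,055 kg at €0.41/kg → €1,252.55

€24,331.94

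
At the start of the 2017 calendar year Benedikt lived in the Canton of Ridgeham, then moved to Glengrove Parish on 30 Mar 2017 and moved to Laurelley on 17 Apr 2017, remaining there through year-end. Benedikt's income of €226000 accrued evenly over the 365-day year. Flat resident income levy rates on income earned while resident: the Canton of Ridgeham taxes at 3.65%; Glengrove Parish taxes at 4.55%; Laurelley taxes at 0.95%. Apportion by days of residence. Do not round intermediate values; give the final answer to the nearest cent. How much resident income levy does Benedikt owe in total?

€4019.39

The Canton of Ridgeham, 1 Jan – 29 Mar 2017: 88 days → €226000 × 3.65% × 88/365 = €1988.8000
Glengrove Parish, 30 Mar – 16 Apr 2017: 18 days → €226000 × 4.55% × 18/365 = €507.1068
Laurelley, 17 Apr – 31 Dec 2017: 259 days → €226000 × 0.95% × 259/365 = €1523.4877
Total = €4019.3945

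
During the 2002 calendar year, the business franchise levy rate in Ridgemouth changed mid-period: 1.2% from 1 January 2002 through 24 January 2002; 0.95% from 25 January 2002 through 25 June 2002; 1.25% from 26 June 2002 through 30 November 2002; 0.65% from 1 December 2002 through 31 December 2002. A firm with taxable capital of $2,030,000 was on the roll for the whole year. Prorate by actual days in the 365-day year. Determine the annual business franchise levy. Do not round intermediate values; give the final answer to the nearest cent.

$21,737.68

1 January – 24 January 2002: 24 days at 1.2% → $2,030,000 × 1.2% × 24/365 = $1,601.7534
25 January – 25 June 2002: 152 days at 0.95% → $2,030,000 × 0.95% × 152/365 = $8,031.0137
26 June – 30 November 2002: 158 days at 1.25% → $2,030,000 × 1.25% × 158/365 = $10,984.2466
1 December – 31 December 2002: 31 days at 0.65% → $2,030,000 × 0.65% × 31/365 = $1,120.6712
Total = $21,737.6849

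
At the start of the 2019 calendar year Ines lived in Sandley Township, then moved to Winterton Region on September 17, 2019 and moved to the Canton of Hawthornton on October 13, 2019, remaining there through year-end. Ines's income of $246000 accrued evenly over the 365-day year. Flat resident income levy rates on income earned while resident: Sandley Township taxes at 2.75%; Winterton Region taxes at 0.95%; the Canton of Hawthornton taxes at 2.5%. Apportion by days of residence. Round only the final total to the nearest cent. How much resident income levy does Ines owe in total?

Sandley Township, January 1 – September 16, 2019: 259 days → $246000 × 2.75% × 259/365 = $4800.3699
Winterton Region, September 17 – October 12, 2019: 26 days → $246000 × 0.95% × 26/365 = $166.4712
The Canton of Hawthornton, October 13 – December 31, 2019: 80 days → $246000 × 2.5% × 80/365 = $1347.9452
Total = $6314.7863

$6314.79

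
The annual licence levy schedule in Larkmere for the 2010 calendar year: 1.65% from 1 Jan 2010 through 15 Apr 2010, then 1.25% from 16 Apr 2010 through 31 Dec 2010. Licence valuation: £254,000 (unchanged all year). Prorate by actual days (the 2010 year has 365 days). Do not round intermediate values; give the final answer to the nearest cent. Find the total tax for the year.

£3,467.27

1 Jan – 15 Apr 2010: 105 days at 1.65% → £254,000 × 1.65% × 105/365 = £1,205.6301
16 Apr – 31 Dec 2010: 260 days at 1.25% → £254,000 × 1.25% × 260/365 = £2,261.6438
Total = £3,467.2740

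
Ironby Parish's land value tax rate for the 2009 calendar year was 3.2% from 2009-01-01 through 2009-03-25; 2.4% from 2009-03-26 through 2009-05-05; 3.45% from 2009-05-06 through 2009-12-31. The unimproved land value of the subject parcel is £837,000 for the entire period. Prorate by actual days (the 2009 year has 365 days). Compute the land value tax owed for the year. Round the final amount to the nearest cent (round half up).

2009-01-01 to 2009-03-25: 84 days at 3.2% → £837,000 × 3.2% × 84/365 = £6,163.9890
2009-03-26 to 2009-05-05: 41 days at 2.4% → £837,000 × 2.4% × 41/365 = £2,256.4603
2009-05-06 to 2009-12-31: 240 days at 3.45% → £837,000 × 3.45% × 240/365 = £18,987.2877
Total = £27,407.7370

£27,407.74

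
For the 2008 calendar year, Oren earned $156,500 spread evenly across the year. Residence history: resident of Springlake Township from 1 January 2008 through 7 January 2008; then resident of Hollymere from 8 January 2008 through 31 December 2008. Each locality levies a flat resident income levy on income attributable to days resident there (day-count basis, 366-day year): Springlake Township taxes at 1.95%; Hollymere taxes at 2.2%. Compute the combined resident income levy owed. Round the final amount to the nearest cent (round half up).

Springlake Township, 1 January – 7 January 2008: 7 days → $156,500 × 1.95% × 7/366 = $58.3668
Hollymere, 8 January – 31 December 2008: 359 days → $156,500 × 2.2% × 359/366 = $3,377.1503
Total = $3,435.5171

$3,435.52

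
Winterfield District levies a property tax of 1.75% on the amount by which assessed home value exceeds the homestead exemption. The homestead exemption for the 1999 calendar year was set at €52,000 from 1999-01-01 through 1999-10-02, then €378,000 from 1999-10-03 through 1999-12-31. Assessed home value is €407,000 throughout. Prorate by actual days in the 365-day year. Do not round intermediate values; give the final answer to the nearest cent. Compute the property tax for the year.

€4,805.79

1999-01-01 to 1999-10-02: 275 days, exemption €52,000 → (€407,000 − €52,000) × 1.75% × 275/365 = €4,680.6507
1999-10-03 to 1999-12-31: 90 days, exemption €378,000 → (€407,000 − €378,000) × 1.75% × 90/365 = €125.1370
Total = €4,805.7877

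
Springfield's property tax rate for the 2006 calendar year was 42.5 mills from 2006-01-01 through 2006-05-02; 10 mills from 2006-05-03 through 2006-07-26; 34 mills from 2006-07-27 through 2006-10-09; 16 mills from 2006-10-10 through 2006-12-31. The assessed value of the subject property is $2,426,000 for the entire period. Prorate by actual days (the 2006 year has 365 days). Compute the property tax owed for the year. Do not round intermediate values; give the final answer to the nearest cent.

$65,887.50

2006-01-01 to 2006-05-02: 122 days at 42.5 mills → $2,426,000 × 4.25% × 122/365 = $34,462.4932
2006-05-03 to 2006-07-26: 85 days at 10 mills → $2,426,000 × 1% × 85/365 = $5,649.5890
2006-07-27 to 2006-10-09: 75 days at 34 mills → $2,426,000 × 3.4% × 75/365 = $16,948.7671
2006-10-10 to 2006-12-31: 83 days at 16 mills → $2,426,000 × 1.6% × 83/365 = $8,826.6521
Total = $65,887.5014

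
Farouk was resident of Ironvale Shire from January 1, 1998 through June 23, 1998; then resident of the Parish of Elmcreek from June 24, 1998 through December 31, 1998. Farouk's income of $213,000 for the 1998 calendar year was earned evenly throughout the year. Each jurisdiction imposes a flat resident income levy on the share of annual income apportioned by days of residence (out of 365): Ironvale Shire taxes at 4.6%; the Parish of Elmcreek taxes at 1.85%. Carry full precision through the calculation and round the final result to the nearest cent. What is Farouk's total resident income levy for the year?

Ironvale Shire, January 1 – June 23, 1998: 174 days → $213,000 × 4.6% × 174/365 = $4,670.8274
The Parish of Elmcreek, June 24 – December 31, 1998: 191 days → $213,000 × 1.85% × 191/365 = $2,062.0151
Total = $6,732.8425

$6,732.84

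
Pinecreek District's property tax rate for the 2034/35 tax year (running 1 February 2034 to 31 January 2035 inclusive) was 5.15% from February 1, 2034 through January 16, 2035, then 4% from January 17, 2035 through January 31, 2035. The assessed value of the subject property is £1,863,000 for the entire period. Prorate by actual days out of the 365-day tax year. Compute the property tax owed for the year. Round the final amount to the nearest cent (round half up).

£95,064.04

February 1, 2034 – January 16, 2035: 350 days at 5.15% → £1,863,000 × 5.15% × 350/365 = £92,001.5753
January 17 – January 31, 2035: 15 days at 4% → £1,863,000 × 4% × 15/365 = £3,062.4658
Total = £95,064.0411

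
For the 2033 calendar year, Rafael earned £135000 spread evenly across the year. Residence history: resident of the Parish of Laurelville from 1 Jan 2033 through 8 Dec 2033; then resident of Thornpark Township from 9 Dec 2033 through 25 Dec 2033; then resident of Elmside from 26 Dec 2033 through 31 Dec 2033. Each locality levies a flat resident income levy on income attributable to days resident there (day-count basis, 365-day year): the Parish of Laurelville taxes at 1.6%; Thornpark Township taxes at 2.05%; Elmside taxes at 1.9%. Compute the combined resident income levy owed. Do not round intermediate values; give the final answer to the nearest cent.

£2194.95

The Parish of Laurelville, 1 Jan – 8 Dec 2033: 342 days → £135000 × 1.6% × 342/365 = £2023.8904
Thornpark Township, 9 Dec – 25 Dec 2033: 17 days → £135000 × 2.05% × 17/365 = £128.8973
Elmside, 26 Dec – 31 Dec 2033: 6 days → £135000 × 1.9% × 6/365 = £42.1644
Total = £2194.9521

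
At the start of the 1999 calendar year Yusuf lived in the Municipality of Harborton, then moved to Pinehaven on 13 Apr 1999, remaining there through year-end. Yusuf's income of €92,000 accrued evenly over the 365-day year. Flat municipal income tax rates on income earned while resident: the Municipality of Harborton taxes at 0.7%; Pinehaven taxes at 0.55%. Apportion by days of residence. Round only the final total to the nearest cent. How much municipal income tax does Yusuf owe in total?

The Municipality of Harborton, 1 Jan – 12 Apr 1999: 102 days → €92,000 × 0.7% × 102/365 = €179.9671
Pinehaven, 13 Apr – 31 Dec 1999: 263 days → €92,000 × 0.55% × 263/365 = €364.5973
Total = €544.5644

€544.56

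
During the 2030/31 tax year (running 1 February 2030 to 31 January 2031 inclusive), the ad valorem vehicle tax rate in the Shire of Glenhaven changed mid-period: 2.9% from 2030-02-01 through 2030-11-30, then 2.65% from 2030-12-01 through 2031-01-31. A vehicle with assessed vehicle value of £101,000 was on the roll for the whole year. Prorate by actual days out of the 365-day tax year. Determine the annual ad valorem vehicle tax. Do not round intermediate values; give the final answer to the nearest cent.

2030-02-01 to 2030-11-30: 303 days at 2.9% → £101,000 × 2.9% × 303/365 = £2,431.4712
2030-12-01 to 2031-01-31: 62 days at 2.65% → £101,000 × 2.65% × 62/365 = £454.6384
Total = £2,886.1096

£2,886.11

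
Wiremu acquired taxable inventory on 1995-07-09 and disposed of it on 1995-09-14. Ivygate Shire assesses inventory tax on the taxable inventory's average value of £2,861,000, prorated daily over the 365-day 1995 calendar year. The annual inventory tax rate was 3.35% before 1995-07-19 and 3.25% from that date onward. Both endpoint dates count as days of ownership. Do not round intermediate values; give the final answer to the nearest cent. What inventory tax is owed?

1995-07-09 to 1995-07-18: 10 days at 3.35% → £2,861,000 × 3.35% × 10/365 = £2,625.8493
1995-07-19 to 1995-09-14: 58 days at 3.25% → £2,861,000 × 3.25% × 58/365 = £14,775.3014
Total = £17,401.1507

£17,401.15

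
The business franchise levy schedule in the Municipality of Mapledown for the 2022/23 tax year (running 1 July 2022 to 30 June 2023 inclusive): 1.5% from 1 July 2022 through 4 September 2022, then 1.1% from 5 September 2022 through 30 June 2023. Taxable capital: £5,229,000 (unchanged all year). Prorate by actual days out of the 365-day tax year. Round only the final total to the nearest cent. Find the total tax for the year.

1 July – 4 September 2022: 66 days at 1.5% → £5,229,000 × 1.5% × 66/365 = £14,182.7671
5 September 2022 – 30 June 2023: 299 days at 1.1% → £5,229,000 × 1.1% × 299/365 = £47,118.3041
Total = £61,301.0712

£61,301.07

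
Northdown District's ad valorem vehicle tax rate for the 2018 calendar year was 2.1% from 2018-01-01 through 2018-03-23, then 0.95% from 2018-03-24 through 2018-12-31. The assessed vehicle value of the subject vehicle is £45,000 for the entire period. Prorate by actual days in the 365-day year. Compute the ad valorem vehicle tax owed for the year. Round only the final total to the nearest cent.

£543.76

2018-01-01 to 2018-03-23: 82 days at 2.1% → £45,000 × 2.1% × 82/365 = £212.3014
2018-03-24 to 2018-12-31: 283 days at 0.95% → £45,000 × 0.95% × 283/365 = £331.4589
Total = £543.7603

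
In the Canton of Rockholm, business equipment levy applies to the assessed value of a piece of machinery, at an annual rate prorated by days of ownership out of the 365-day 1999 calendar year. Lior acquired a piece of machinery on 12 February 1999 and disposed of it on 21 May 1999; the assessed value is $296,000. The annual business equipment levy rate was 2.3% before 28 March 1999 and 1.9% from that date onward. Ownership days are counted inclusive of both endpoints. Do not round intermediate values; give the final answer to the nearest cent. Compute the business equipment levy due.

$1,668.14

12 February – 27 March 1999: 44 days at 2.3% → $296,000 × 2.3% × 44/365 = $820.6904
28 March – 21 May 1999: 55 days at 1.9% → $296,000 × 1.9% × 55/365 = $847.4521
Total = $1,668.1425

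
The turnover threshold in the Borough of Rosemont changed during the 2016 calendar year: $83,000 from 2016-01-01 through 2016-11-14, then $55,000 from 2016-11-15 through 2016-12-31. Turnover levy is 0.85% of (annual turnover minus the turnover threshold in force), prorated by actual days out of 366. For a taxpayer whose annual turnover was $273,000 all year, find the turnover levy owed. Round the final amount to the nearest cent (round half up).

$1,645.56

2016-01-01 to 2016-11-14: 319 days, exemption $83,000 → ($273,000 − $83,000) × 0.85% × 319/366 = $1,407.6093
2016-11-15 to 2016-12-31: 47 days, exemption $55,000 → ($273,000 − $55,000) × 0.85% × 47/366 = $237.9536
Total = $1,645.5628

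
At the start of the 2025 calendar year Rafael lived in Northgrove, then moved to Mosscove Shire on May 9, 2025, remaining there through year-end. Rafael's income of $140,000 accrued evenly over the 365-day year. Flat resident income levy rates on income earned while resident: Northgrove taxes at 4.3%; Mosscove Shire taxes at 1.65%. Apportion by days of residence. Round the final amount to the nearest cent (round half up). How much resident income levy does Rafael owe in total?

Northgrove, January 1 – May 8, 2025: 128 days → $140,000 × 4.3% × 128/365 = $2,111.1233
Mosscove Shire, May 9 – December 31, 2025: 237 days → $140,000 × 1.65% × 237/365 = $1,499.9178
Total = $3,611.0411

$3,611.04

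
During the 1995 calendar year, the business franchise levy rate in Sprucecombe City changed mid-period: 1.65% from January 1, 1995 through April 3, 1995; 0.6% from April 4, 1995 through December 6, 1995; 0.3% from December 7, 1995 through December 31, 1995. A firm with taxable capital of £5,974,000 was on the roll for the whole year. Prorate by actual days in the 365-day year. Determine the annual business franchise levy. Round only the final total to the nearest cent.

£50,598.96

January 1 – April 3, 1995: 93 days at 1.65% → £5,974,000 × 1.65% × 93/365 = £25,115.3507
April 4 – December 6, 1995: 247 days at 0.6% → £5,974,000 × 0.6% × 247/365 = £24,256.0767
December 7 – December 31, 1995: 25 days at 0.3% → £5,974,000 × 0.3% × 25/365 = £1,227.5342
Total = £50,598.9616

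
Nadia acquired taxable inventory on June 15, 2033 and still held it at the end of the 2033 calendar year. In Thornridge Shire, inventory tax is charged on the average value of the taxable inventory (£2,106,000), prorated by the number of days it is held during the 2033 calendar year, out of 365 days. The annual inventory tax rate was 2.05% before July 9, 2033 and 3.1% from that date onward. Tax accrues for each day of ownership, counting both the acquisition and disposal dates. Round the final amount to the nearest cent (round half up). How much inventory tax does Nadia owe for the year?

June 15 – July 8, 2033: 24 days at 2.05% → £2,106,000 × 2.05% × 24/365 = £2,838.7726
July 9 – December 31, 2033: 176 days at 3.1% → £2,106,000 × 3.1% × 176/365 = £31,480.3726
Total = £34,319.1452

£34,319.15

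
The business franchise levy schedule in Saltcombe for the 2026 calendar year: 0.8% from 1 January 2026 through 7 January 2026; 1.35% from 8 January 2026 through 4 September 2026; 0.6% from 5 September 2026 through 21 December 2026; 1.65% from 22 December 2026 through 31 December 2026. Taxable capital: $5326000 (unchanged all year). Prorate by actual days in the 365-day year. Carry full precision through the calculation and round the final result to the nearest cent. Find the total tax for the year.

$59957.63

1 January – 7 January 2026: 7 days at 0.8% → $5326000 × 0.8% × 7/365 = $817.1397
8 January – 4 September 2026: 240 days at 1.35% → $5326000 × 1.35% × 240/365 = $47277.3699
5 September – 21 December 2026: 108 days at 0.6% → $5326000 × 0.6% × 108/365 = $9455.4740
22 December – 31 December 2026: 10 days at 1.65% → $5326000 × 1.65% × 10/365 = $2407.6438
Total = $59957.6274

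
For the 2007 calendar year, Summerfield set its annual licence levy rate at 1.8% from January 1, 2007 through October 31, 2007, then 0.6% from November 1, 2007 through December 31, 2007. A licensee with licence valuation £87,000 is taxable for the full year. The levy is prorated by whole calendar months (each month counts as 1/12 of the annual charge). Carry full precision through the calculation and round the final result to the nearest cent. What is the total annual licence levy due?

£1,392.00

January 1 – October 31, 2007: 10 months at 1.8% → £87,000 × 1.8% × 10/12 = £1,305.0000
November 1 – December 31, 2007: 2 months at 0.6% → £87,000 × 0.6% × 2/12 = £87.0000
Total = £1,392.0000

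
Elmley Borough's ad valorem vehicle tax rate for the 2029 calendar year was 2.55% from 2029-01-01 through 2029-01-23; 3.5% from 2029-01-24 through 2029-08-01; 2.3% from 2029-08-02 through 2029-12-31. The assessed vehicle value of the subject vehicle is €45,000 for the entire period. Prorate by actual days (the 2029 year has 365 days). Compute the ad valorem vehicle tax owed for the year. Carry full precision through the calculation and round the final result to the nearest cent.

2029-01-01 to 2029-01-23: 23 days at 2.55% → €45,000 × 2.55% × 23/365 = €72.3082
2029-01-24 to 2029-08-01: 190 days at 3.5% → €45,000 × 3.5% × 190/365 = €819.8630
2029-08-02 to 2029-12-31: 152 days at 2.3% → €45,000 × 2.3% × 152/365 = €431.0137
Total = €1,323.1849

€1,323.18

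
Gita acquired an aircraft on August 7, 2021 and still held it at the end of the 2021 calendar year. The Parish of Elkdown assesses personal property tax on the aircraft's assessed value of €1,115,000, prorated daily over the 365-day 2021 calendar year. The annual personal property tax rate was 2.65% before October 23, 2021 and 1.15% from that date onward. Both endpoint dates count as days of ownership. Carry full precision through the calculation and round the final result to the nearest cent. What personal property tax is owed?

August 7 – October 22, 2021: 77 days at 2.65% → €1,115,000 × 2.65% × 77/365 = €6,233.3082
October 23 – December 31, 2021: 70 days at 1.15% → €1,115,000 × 1.15% × 70/365 = €2,459.1096
Total = €8,692.4178

€8,692.42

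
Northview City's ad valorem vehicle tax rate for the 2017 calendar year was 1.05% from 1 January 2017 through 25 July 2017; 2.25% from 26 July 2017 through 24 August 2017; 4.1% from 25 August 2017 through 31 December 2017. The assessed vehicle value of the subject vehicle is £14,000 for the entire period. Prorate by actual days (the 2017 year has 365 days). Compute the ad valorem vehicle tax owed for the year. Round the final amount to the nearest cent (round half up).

£311.72

1 January – 25 July 2017: 206 days at 1.05% → £14,000 × 1.05% × 206/365 = £82.9644
26 July – 24 August 2017: 30 days at 2.25% → £14,000 × 2.25% × 30/365 = £25.8904
25 August – 31 December 2017: 129 days at 4.1% → £14,000 × 4.1% × 129/365 = £202.8658
Total = £311.7205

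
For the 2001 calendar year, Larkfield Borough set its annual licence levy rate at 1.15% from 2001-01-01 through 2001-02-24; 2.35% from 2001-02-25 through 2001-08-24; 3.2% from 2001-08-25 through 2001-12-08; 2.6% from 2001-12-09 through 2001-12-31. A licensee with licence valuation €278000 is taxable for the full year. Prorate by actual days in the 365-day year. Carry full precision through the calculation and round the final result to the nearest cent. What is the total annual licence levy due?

€6760.35

2001-01-01 to 2001-02-24: 55 days at 1.15% → €278000 × 1.15% × 55/365 = €481.7397
2001-02-25 to 2001-08-24: 181 days at 2.35% → €278000 × 2.35% × 181/365 = €3239.6521
2001-08-25 to 2001-12-08: 106 days at 3.2% → €278000 × 3.2% × 106/365 = €2583.4959
2001-12-09 to 2001-12-31: 23 days at 2.6% → €278000 × 2.6% × 23/365 = €455.4630
Total = €6760.3507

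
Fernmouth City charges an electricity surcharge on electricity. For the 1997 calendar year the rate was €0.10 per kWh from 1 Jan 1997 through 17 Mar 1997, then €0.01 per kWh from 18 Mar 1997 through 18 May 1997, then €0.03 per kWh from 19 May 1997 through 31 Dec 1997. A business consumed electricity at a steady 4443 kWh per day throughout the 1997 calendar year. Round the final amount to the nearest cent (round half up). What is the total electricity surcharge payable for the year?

1 Jan – 17 Mar 1997: 76 days × 4443 kWh/day = 337,668 kWh at €0.10/kWh → €33,766.80
18 Mar – 18 May 1997: 62 days × 4443 kWh/day = 275,466 kWh at €0.01/kWh → €2,754.66
19 May – 31 Dec 1997: 227 days × 4443 kWh/day = 1,008,561 kWh at €0.03/kWh → €30,256.83

€66,778.29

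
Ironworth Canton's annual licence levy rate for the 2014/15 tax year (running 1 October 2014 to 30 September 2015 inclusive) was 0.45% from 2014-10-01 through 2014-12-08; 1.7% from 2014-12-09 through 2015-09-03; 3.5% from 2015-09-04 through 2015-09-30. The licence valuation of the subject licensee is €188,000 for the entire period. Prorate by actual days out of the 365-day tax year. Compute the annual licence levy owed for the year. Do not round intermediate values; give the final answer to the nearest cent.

2014-10-01 to 2014-12-08: 69 days at 0.45% → €188,000 × 0.45% × 69/365 = €159.9288
2014-12-09 to 2015-09-03: 269 days at 1.7% → €188,000 × 1.7% × 269/365 = €2,355.4082
2015-09-04 to 2015-09-30: 27 days at 3.5% → €188,000 × 3.5% × 27/365 = €486.7397
Total = €3,002.0767

€3,002.08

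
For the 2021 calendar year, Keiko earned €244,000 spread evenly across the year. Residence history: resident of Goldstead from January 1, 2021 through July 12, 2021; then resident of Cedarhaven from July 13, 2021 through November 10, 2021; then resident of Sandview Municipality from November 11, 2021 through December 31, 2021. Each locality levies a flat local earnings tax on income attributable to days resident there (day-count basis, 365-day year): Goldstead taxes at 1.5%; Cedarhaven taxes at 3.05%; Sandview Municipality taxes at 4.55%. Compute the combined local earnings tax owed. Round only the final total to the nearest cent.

€5,953.60

Goldstead, January 1 – July 12, 2021: 193 days → €244,000 × 1.5% × 193/365 = €1,935.2877
Cedarhaven, July 13 – November 10, 2021: 121 days → €244,000 × 3.05% × 121/365 = €2,467.0740
Sandview Municipality, November 11 – December 31, 2021: 51 days → €244,000 × 4.55% × 51/365 = €1,551.2384
Total = €5,953.6000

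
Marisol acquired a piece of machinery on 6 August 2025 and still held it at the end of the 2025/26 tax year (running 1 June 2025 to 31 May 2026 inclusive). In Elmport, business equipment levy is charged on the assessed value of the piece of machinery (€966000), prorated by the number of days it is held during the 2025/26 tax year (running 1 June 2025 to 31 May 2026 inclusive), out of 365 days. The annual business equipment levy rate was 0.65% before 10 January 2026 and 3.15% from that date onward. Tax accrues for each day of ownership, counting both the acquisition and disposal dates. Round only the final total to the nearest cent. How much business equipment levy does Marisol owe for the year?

6 August 2025 – 9 January 2026: 157 days at 0.65% → €966000 × 0.65% × 157/365 = €2700.8301
10 January – 31 May 2026: 142 days at 3.15% → €966000 × 3.15% × 142/365 = €11838.1315
Total = €14538.9616

€14538.96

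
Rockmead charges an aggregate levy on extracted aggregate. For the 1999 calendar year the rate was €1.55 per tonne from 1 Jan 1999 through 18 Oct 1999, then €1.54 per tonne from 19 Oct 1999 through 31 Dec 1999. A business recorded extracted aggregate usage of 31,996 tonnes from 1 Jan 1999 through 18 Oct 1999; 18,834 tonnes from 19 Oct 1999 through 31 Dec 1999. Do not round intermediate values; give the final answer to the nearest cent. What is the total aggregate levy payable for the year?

€78,598.16

1 Jan – 18 Oct 1999: 31,996 tonnes at €1.55/tonne → €49,593.80
19 Oct – 31 Dec 1999: 18,834 tonnes at €1.54/tonne → €29,004.36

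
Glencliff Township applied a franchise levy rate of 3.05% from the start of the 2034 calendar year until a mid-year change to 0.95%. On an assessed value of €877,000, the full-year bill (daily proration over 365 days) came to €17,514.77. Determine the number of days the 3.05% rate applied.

182 days

Let d = days at the first rate; then 365 − d days at the second rate.
€877,000 × [3.05%·d + 0.95%·(365−d)] / 365 = €17,514.77
Solving gives d = 182, so the new rate took effect on 2 July 2034.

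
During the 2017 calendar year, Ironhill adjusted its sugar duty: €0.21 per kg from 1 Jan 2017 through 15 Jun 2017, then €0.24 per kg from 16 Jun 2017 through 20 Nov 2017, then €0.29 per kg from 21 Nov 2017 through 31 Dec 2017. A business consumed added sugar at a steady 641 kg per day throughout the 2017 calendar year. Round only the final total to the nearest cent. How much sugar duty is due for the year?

€54,273.47

1 Jan – 15 Jun 2017: 166 days × 641 kg/day = 106,406 kg at €0.21/kg → €22,345.26
16 Jun – 20 Nov 2017: 158 days × 641 kg/day = 101,278 kg at €0.24/kg → €24,306.72
21 Nov – 31 Dec 2017: 41 days × 641 kg/day = 26,281 kg at €0.29/kg → €7,621.49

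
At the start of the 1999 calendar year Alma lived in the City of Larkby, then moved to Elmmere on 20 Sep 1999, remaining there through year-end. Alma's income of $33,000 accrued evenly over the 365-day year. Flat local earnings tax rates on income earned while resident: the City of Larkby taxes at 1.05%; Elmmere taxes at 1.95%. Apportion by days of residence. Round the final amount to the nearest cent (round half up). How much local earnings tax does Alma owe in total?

The City of Larkby, 1 Jan – 19 Sep 1999: 262 days → $33,000 × 1.05% × 262/365 = $248.7205
Elmmere, 20 Sep – 31 Dec 1999: 103 days → $33,000 × 1.95% × 103/365 = $181.5904
Total = $430.3110

$430.31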